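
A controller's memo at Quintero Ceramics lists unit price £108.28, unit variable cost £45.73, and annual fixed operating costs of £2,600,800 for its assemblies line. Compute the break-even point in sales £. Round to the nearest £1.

CM per unit = £108.28 − £45.73 = £62.55; CM ratio = £62.55 / £108.28 = 0.5777.
Break-even sales = FC ÷ CM ratio = £2,600,800 × £108.28 / £62.55 = £4,502,232.

£4,502,232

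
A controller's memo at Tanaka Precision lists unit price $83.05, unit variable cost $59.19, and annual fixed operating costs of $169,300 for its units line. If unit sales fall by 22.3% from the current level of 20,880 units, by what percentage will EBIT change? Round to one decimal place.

Total contribution margin = 20,880 × $23.86 = $498,196.80.
Operating income = contribution − fixed costs = $498,196.80 − $169,300 = $328,896.80.
So DOL = total CM / EBIT = $498,196.80 / $328,896.80 = 1.5148.
Operating income changes by 1.5148 × -22.3% = -33.8%.

-33.8%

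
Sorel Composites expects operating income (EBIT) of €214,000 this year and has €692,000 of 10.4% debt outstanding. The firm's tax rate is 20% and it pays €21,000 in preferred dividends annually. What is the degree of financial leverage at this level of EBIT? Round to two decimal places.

Annual interest charges come to €71,968.00.
Pre-tax preferred-dividend burden = €21,000 ÷ (1 − 0.20) = €26,250.00.
DFL = EBIT ÷ [EBIT − I − D_p/(1−t)] = €214,000 ÷ [€214,000 − €71,968.00 − €26,250.00] = €214,000 ÷ €115,782.00 = 1.8483.

1.85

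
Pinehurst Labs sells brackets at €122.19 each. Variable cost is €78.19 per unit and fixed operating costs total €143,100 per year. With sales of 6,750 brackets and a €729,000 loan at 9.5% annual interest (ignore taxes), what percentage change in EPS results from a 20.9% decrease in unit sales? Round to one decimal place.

Contribution at this volume is 6,750 × €44.00 = €297,000.00.
Operating income = contribution − fixed costs = €297,000.00 − €143,100 = €153,900.00.
Interest = €69,255.00, so EBIT − I = €84,645.00.
Degree of combined leverage = contribution ÷ (EBIT − I) = €297,000.00 ÷ €84,645.00 = 3.5088.
EPS therefore changes by 3.5088 × (-20.9%) = -73.3%.

-73.3%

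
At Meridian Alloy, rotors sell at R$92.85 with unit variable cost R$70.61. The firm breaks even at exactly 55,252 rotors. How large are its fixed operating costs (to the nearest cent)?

R$1,228,804.48

Contribution margin per unit = R$92.85 − R$70.61 = R$22.24.
Fixed costs = break-even units × CM = 55,252 × R$22.24 = R$1,228,804.48.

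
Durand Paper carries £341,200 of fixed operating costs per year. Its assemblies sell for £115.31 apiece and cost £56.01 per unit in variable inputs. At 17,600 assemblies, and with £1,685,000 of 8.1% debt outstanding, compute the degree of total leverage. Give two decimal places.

1.84

At 17,600 units, contribution = 17,600 × £59.30 = £1,043,680.00.
Operating income = contribution − fixed costs = £1,043,680.00 − £341,200 = £702,480.00. Interest = £136,485.00, so EBIT − I = £565,995.00.
Degree of total leverage = total CM / (EBIT − interest) = £1,043,680.00 / £565,995.00 = 1.8440.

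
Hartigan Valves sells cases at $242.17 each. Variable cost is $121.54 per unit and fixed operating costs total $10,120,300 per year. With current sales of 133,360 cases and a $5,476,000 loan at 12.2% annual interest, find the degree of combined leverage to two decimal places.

3.04

Contribution at this volume is 133,360 × $120.63 = $16,087,216.80.
Operating income = contribution − fixed costs = $16,087,216.80 − $10,120,300 = $5,966,916.80. Interest = $668,072.00.
DOL = $16,087,216.80 ÷ $5,966,916.80 = 2.6961; DFL = $5,966,916.80 ÷ $5,298,844.80 = 1.1261.
DCL = DOL × DFL = 2.6961 × 1.1261 = 3.0361.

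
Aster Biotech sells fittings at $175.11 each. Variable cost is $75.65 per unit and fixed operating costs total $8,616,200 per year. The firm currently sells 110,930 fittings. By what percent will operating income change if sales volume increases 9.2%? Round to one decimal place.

+42.0%

At 110,930 units, contribution = 110,930 × $99.46 = $11,033,097.80.
Subtracting fixed costs: EBIT = $11,033,097.80 − $8,616,200 = $2,416,897.80.
Degree of operating leverage = $11,033,097.80 / $2,416,897.80 = 4.5650.
So EBIT moves 4.5650 × (+9.2%) = +42.0%.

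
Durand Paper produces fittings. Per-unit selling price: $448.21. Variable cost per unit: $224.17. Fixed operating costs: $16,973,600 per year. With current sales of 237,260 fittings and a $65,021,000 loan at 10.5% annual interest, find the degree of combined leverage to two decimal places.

Contribution at this volume is 237,260 × $224.04 = $53,155,730.40.
Operating income = contribution − fixed costs = $53,155,730.40 − $16,973,600 = $36,182,130.40. Interest = $6,827,205.00, so EBIT − I = $29,354,925.40.
DCL = contribution ÷ (EBIT − I) = $53,155,730.40 ÷ $29,354,925.40 = 1.8108.

1.81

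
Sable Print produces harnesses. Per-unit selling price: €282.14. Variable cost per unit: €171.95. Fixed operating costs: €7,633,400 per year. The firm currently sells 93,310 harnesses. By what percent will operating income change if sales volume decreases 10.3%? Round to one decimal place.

-40.0%

Contribution at this volume is 93,310 × €110.19 = €10,281,828.90.
Operating income = contribution − fixed costs = €10,281,828.90 − €7,633,400 = €2,648,428.90.
So DOL = total CM / EBIT = €10,281,828.90 / €2,648,428.90 = 3.8822.
%ΔEBIT = DOL × %ΔSales = 3.8822 × -10.3% = -40.0%.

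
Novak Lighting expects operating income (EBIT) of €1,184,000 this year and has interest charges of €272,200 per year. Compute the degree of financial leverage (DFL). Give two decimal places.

Annual interest charges come to €272,200.00.
DFL = EBIT ÷ (EBIT − I) = €1,184,000 ÷ (€1,184,000 − €272,200.00) = €1,184,000 ÷ €911,800.00 = 1.2985.

1.30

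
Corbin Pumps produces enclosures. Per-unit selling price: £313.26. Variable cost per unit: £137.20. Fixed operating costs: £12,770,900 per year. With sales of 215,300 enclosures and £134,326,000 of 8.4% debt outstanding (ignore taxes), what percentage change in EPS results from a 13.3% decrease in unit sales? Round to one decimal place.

At 215,300 units, contribution = 215,300 × £176.06 = £37,905,718.00.
Operating income = contribution − fixed costs = £37,905,718.00 − £12,770,900 = £25,134,818.00.
After interest of £11,283,384.00, pre-tax earnings = £13,851,434.00.
DCL = total CM / (EBIT − I) = £37,905,718.00 / £13,851,434.00 = 2.7366.
EPS therefore changes by 2.7366 × (-13.3%) = -36.4%.

-36.4%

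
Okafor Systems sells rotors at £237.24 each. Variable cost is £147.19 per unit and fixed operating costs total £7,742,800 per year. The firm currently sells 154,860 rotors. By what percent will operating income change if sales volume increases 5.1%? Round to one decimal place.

+11.5%

At 154,860 units, contribution = 154,860 × £90.05 = £13,945,143.00.
EBIT = £13,945,143.00 − £7,742,800 = £6,202,343.00.
DOL = contribution ÷ EBIT = £13,945,143.00 ÷ £6,202,343.00 = 2.2484.
Operating income changes by 2.2484 × +5.1% = +11.5%.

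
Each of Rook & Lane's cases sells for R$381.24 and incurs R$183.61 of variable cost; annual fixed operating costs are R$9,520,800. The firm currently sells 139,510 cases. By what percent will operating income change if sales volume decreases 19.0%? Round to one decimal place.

-29.0%

At 139,510 units, contribution = 139,510 × R$197.63 = R$27,571,361.30.
Subtracting fixed costs: EBIT = R$27,571,361.30 − R$9,520,800 = R$18,050,561.30.
DOL = contribution ÷ EBIT = R$27,571,361.30 ÷ R$18,050,561.30 = 1.5275.
So EBIT moves 1.5275 × (-19.0%) = -29.0%.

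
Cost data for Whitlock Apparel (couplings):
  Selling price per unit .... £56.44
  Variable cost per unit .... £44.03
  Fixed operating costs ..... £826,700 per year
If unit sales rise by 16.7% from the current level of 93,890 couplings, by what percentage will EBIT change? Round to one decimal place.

+57.5%

At 93,890 units, contribution = 93,890 × £12.41 = £1,165,174.90.
Operating income = contribution − fixed costs = £1,165,174.90 − £826,700 = £338,474.90.
So DOL = total CM / EBIT = £1,165,174.90 / £338,474.90 = 3.4424.
Operating income changes by 3.4424 × +16.7% = +57.5%.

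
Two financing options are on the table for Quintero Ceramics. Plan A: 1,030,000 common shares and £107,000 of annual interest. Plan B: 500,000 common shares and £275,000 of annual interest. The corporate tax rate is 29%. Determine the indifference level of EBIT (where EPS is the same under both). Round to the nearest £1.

At indifference, (EBIT − 107,000)(1 − t)/1,030,000 = (EBIT − 275,000)(1 − t)/500,000.
The (1 − t) factor cancels: (EBIT − 107,000) × 500,000 = (EBIT − 275,000) × 1,030,000.
Solving, EBIT = (275,000·1,030,000 − 107,000·500,000) / (1,030,000 − 500,000) = 229,750,000,000 / 530,000 = 433,490.57.

£433,491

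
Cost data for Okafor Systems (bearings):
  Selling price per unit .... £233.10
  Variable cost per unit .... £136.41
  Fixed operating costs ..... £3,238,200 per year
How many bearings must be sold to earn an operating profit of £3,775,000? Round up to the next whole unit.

72,533 bearings

Contribution margin per unit = £233.10 − £136.41 = £96.69.
Required volume = (fixed costs + target profit) ÷ CM = (£3,238,200 + £3,775,000) ÷ £96.69 = 72,532.84, so 72,533 bearings.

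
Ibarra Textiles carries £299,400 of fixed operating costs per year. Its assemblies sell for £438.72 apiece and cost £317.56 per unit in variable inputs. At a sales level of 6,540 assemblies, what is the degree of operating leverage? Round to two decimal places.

At 6,540 units, contribution = 6,540 × £121.16 = £792,386.40.
Subtracting fixed costs: EBIT = £792,386.40 − £299,400 = £492,986.40.
Degree of operating leverage = £792,386.40 / £492,986.40 = 1.6073.

1.61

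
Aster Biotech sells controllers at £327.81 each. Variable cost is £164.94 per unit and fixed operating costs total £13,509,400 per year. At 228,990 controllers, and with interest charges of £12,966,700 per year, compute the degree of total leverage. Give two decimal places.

3.45

Contribution at this volume is 228,990 × £162.87 = £37,295,601.30.
Operating income = contribution − fixed costs = £37,295,601.30 − £13,509,400 = £23,786,201.30. Interest = £12,966,700.00, so EBIT − I = £10,819,501.30.
Degree of total leverage = total CM / (EBIT − interest) = £37,295,601.30 / £10,819,501.30 = 3.4471.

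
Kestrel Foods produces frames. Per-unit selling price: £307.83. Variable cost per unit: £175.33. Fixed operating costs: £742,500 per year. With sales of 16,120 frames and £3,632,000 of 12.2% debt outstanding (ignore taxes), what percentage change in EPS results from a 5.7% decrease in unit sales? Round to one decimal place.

-12.8%

Total contribution margin = 16,120 × £132.50 = £2,135,900.00.
EBIT = £2,135,900.00 − £742,500 = £1,393,400.00.
After interest of £443,104.00, pre-tax earnings = £950,296.00.
Degree of combined leverage = contribution ÷ (EBIT − I) = £2,135,900.00 ÷ £950,296.00 = 2.2476.
%ΔEPS = DCL × %ΔSales = 2.2476 × -5.7% = -12.8%.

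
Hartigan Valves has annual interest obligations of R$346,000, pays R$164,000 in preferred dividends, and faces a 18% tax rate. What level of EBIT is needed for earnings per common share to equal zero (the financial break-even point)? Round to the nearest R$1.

Grossing the preferred dividend up to pre-tax terms: R$164,000 / (1 − 0.18) = R$200,000.00.
EPS = 0 when EBIT covers interest plus the pre-tax preferred burden: R$346,000 + R$200,000.00 = R$546,000.00.

R$546,000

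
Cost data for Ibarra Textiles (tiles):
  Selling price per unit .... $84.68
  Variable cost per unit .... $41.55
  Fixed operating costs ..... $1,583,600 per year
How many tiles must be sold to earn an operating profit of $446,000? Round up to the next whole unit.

Contribution margin per unit = $84.68 − $41.55 = $43.13.
Need Q such that Q × $43.13 − $1,583,600 = $446,000, i.e. Q = $2,029,600 / $43.13 = 47,057.73 → 47,058.

47,058 tiles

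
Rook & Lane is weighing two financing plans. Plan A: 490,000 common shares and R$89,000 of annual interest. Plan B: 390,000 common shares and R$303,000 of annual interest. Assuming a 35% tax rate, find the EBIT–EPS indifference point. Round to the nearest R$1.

R$1,137,600

Set EPS_A = EPS_B: (EBIT − R$89,000)(1 − 0.35) ÷ 490,000 = (EBIT − R$303,000)(1 − 0.35) ÷ 390,000.
Cancelling (1 − t) and cross-multiplying: 390,000·(EBIT − 89,000) = 490,000·(EBIT − 303,000).
EBIT × (490,000 − 390,000) = 303,000 × 490,000 − 89,000 × 390,000 = 113,760,000,000, so EBIT = 113,760,000,000 ÷ 100,000 = 1,137,600.00.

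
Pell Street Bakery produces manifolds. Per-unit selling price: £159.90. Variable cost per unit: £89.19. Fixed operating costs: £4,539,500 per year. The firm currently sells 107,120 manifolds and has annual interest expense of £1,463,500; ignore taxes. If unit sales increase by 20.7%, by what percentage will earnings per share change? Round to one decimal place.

+99.8%

Contribution at this volume is 107,120 × £70.71 = £7,574,455.20.
Operating income = contribution − fixed costs = £7,574,455.20 − £4,539,500 = £3,034,955.20.
After interest of £1,463,500.00, pre-tax earnings = £1,571,455.20.
DCL = total CM / (EBIT − I) = £7,574,455.20 / £1,571,455.20 = 4.8200.
%ΔEPS = DCL × %ΔSales = 4.8200 × +20.7% = +99.8%.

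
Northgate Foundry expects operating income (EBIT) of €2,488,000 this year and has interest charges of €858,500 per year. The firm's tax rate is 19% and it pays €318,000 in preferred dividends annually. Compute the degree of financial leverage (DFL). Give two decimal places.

2.01

Interest = €858,500.00.
Pre-tax preferred-dividend burden = €318,000 ÷ (1 − 0.19) = €392,592.59.
DFL = EBIT ÷ [EBIT − I − D_p/(1−t)] = €2,488,000 ÷ [€2,488,000 − €858,500.00 − €392,592.59] = €2,488,000 ÷ €1,236,907.41 = 2.0115.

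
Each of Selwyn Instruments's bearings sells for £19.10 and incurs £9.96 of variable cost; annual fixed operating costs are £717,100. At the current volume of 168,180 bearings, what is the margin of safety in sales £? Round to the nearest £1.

£1,713,703

Contribution margin per unit = £19.10 − £9.96 = £9.14. Break-even units = £717,100 ÷ £9.14 = 78,457.33; break-even revenue = 78,457.33 × £19.10 = £1,498,535.01.
Current sales = 168,180 × £19.10 = £3,212,238.00.
Margin of safety = £3,212,238.00 − £1,498,535.01 = £1,713,703.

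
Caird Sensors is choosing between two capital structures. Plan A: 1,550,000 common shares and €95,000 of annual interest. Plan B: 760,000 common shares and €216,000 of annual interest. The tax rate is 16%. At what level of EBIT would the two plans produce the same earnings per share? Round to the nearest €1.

€332,405

At indifference, (EBIT − 95,000)(1 − t)/1,550,000 = (EBIT − 216,000)(1 − t)/760,000.
Cancelling (1 − t) and cross-multiplying: 760,000·(EBIT − 95,000) = 1,550,000·(EBIT − 216,000).
EBIT × (1,550,000 − 760,000) = 216,000 × 1,550,000 − 95,000 × 760,000 = 262,600,000,000, so EBIT = 262,600,000,000 ÷ 790,000 = 332,405.06.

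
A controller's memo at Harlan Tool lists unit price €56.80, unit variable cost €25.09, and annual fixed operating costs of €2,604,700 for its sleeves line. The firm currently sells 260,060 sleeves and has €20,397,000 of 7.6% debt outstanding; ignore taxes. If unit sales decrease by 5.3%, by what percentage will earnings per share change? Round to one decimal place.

Total contribution margin = 260,060 × €31.71 = €8,246,502.60.
EBIT = €8,246,502.60 − €2,604,700 = €5,641,802.60.
After interest of €1,550,172.00, pre-tax earnings = €4,091,630.60.
DCL = total CM / (EBIT − I) = €8,246,502.60 / €4,091,630.60 = 2.0155.
EPS therefore changes by 2.0155 × (-5.3%) = -10.7%.

-10.7%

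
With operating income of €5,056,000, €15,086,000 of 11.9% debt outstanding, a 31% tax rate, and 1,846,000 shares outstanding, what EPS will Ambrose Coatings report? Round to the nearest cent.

€1.22

Interest = €1,795,234.00, so EBT = €5,056,000 − €1,795,234.00 = €3,260,766.00.
Net income = €3,260,766.00 × (1 − 0.31) = €2,249,928.54.
Per share: €2,249,928.54 / 1,846,000 shares = €1.22.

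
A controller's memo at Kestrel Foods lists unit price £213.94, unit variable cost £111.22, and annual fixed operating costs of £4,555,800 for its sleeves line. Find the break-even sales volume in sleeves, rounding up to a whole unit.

44,352 sleeves

Each unit contributes £213.94 − £111.22 = £102.72.
Break-even Q = £4,555,800 / £102.72 = 44,351.64 → 44,352 sleeves.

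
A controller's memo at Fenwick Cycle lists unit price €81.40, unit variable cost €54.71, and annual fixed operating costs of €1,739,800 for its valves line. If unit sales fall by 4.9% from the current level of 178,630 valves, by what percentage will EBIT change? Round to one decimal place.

-7.7%

Total contribution margin = 178,630 × €26.69 = €4,767,634.70.
Operating income = contribution − fixed costs = €4,767,634.70 − €1,739,800 = €3,027,834.70.
DOL = contribution ÷ EBIT = €4,767,634.70 ÷ €3,027,834.70 = 1.5746.
So EBIT moves 1.5746 × (-4.9%) = -7.7%.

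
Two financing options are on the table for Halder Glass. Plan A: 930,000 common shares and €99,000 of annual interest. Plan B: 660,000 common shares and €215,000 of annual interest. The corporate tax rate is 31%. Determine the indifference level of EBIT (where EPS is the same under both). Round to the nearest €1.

€498,556

At indifference, (EBIT − 99,000)(1 − t)/930,000 = (EBIT − 215,000)(1 − t)/660,000.
Cancelling (1 − t) and cross-multiplying: 660,000·(EBIT − 99,000) = 930,000·(EBIT − 215,000).
EBIT × (930,000 − 660,000) = 215,000 × 930,000 − 99,000 × 660,000 = 134,610,000,000, so EBIT = 134,610,000,000 ÷ 270,000 = 498,555.56.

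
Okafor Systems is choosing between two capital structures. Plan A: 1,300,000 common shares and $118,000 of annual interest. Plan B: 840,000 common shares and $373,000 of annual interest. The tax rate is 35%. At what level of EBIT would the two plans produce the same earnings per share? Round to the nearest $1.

$838,652

Set EPS_A = EPS_B: (EBIT − $118,000)(1 − 0.35) ÷ 1,300,000 = (EBIT − $373,000)(1 − 0.35) ÷ 840,000.
Cancelling (1 − t) and cross-multiplying: 840,000·(EBIT − 118,000) = 1,300,000·(EBIT − 373,000).
Solving, EBIT = (373,000·1,300,000 − 118,000·840,000) / (1,300,000 − 840,000) = 385,780,000,000 / 460,000 = 838,652.17.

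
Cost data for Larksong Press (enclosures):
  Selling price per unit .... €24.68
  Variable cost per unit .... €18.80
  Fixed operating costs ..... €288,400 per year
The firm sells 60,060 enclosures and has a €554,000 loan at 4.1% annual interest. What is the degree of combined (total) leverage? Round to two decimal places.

8.40

Total contribution margin = 60,060 × €5.88 = €353,152.80.
Subtracting fixed costs: EBIT = €353,152.80 − €288,400 = €64,752.80. Interest = €22,714.00, so EBIT − I = €42,038.80.
DCL = contribution ÷ (EBIT − I) = €353,152.80 ÷ €42,038.80 = 8.4006.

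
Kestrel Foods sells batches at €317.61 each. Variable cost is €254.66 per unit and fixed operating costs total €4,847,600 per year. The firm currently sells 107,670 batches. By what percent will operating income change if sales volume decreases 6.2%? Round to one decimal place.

-21.8%

At 107,670 units, contribution = 107,670 × €62.95 = €6,777,826.50.
Subtracting fixed costs: EBIT = €6,777,826.50 − €4,847,600 = €1,930,226.50.
So DOL = total CM / EBIT = €6,777,826.50 / €1,930,226.50 = 3.5114.
So EBIT moves 3.5114 × (-6.2%) = -21.8%.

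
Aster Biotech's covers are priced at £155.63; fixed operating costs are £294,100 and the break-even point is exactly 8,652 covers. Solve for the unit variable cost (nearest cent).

£121.64

Contribution per unit must be FC / Q = £294,100 / 8,652 = £33.9921.
Variable cost per unit = £155.63 − £33.9921 = £121.64.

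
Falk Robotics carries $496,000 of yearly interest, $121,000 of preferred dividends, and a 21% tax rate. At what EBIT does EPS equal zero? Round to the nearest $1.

$649,165

Grossing the preferred dividend up to pre-tax terms: $121,000 / (1 − 0.21) = $153,164.56.
Financial break-even EBIT = interest + D_p ÷ (1 − t) = $496,000 + $153,164.56 = $649,164.56.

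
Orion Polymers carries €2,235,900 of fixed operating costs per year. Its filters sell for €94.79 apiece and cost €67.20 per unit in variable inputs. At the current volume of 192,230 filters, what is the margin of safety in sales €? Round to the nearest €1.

€10,539,678

Each unit contributes €94.79 − €67.20 = €27.59. Break-even units = €2,235,900 ÷ €27.59 = 81,040.23; break-even revenue = 81,040.23 × €94.79 = €7,681,803.59.
Current sales = 192,230 × €94.79 = €18,221,481.70.
Margin of safety = €18,221,481.70 − €7,681,803.59 = €10,539,678.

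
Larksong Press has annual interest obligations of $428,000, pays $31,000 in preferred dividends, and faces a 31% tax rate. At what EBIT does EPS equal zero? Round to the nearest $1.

$472,928

Grossing the preferred dividend up to pre-tax terms: $31,000 / (1 − 0.31) = $44,927.54.
EPS = 0 when EBIT covers interest plus the pre-tax preferred burden: $428,000 + $44,927.54 = $472,927.54.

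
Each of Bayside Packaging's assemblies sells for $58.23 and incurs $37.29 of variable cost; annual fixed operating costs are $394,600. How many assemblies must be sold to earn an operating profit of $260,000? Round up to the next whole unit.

Contribution margin per unit = $58.23 − $37.29 = $20.94.
Need Q such that Q × $20.94 − $394,600 = $260,000, i.e. Q = $654,600 / $20.94 = 31,260.74 → 31,261.

31,261 assemblies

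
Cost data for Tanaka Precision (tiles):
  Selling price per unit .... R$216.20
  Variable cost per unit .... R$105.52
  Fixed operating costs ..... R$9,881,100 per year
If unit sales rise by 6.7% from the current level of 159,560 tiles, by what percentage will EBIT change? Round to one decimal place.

Contribution at this volume is 159,560 × R$110.68 = R$17,660,100.80.
EBIT = R$17,660,100.80 − R$9,881,100 = R$7,779,000.80.
Degree of operating leverage = R$17,660,100.80 / R$7,779,000.80 = 2.2702.
%ΔEBIT = DOL × %ΔSales = 2.2702 × +6.7% = +15.2%.

+15.2%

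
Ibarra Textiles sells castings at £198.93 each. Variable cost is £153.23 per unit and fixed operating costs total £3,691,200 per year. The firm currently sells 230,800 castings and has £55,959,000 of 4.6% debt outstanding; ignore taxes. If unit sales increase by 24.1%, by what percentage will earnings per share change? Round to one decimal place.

Total contribution margin = 230,800 × £45.70 = £10,547,560.00.
Operating income = contribution − fixed costs = £10,547,560.00 − £3,691,200 = £6,856,360.00.
After interest of £2,574,114.00, pre-tax earnings = £4,282,246.00.
Degree of combined leverage = contribution ÷ (EBIT − I) = £10,547,560.00 ÷ £4,282,246.00 = 2.4631.
%ΔEPS = DCL × %ΔSales = 2.4631 × +24.1% = +59.4%.

+59.4%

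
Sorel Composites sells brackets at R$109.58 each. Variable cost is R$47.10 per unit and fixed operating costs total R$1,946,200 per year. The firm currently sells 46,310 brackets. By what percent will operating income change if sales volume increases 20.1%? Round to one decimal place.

+61.4%

Contribution at this volume is 46,310 × R$62.48 = R$2,893,448.80.
EBIT = R$2,893,448.80 − R$1,946,200 = R$947,248.80.
Degree of operating leverage = R$2,893,448.80 / R$947,248.80 = 3.0546.
%ΔEBIT = DOL × %ΔSales = 3.0546 × +20.1% = +61.4%.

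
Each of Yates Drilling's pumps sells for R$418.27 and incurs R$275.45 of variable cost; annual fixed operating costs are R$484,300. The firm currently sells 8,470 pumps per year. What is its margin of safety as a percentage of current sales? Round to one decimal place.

60.0%

Unit CM = price − variable cost = R$418.27 − R$275.45 = R$142.82. Break-even units = R$484,300 ÷ R$142.82 = 3,390.98; break-even revenue = 3,390.98 × R$418.27 = R$1,418,345.90.
Actual sales revenue = 8,470 × R$418.27 = R$3,542,746.90.
Margin of safety = (R$3,542,746.90 − R$1,418,345.90) ÷ R$3,542,746.90 = 60.0%.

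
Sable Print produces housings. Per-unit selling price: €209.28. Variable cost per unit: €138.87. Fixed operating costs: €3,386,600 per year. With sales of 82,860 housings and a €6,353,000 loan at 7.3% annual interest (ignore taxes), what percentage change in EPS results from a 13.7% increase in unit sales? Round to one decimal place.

+40.3%

At 82,860 units, contribution = 82,860 × €70.41 = €5,834,172.60.
Subtracting fixed costs: EBIT = €5,834,172.60 − €3,386,600 = €2,447,572.60.
After interest of €463,769.00, pre-tax earnings = €1,983,803.60.
Degree of combined leverage = contribution ÷ (EBIT − I) = €5,834,172.60 ÷ €1,983,803.60 = 2.9409.
%ΔEPS = DCL × %ΔSales = 2.9409 × +13.7% = +40.3%.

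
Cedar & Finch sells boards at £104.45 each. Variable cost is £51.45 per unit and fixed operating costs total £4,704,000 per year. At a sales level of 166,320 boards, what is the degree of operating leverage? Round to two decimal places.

2.14

At 166,320 units, contribution = 166,320 × £53.00 = £8,814,960.00.
Operating income = contribution − fixed costs = £8,814,960.00 − £4,704,000 = £4,110,960.00.
So DOL = total CM / EBIT = £8,814,960.00 / £4,110,960.00 = 2.1443.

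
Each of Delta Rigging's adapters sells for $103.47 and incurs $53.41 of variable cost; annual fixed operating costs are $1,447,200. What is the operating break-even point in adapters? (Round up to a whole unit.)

Contribution margin per unit = $103.47 − $53.41 = $50.06.
Break-even Q = $1,447,200 / $50.06 = 28,909.31 → 28,910 adapters.

28,910 adapters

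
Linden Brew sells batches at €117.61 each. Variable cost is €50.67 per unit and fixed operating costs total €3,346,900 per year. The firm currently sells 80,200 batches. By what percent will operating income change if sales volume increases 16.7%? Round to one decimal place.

+44.3%

At 80,200 units, contribution = 80,200 × €66.94 = €5,368,588.00.
EBIT = €5,368,588.00 − €3,346,900 = €2,021,688.00.
So DOL = total CM / EBIT = €5,368,588.00 / €2,021,688.00 = 2.6555.
%ΔEBIT = DOL × %ΔSales = 2.6555 × +16.7% = +44.3%.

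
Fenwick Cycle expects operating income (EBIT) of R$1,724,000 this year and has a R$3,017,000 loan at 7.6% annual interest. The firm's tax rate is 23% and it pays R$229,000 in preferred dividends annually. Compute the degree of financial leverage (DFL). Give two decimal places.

1.44

Interest = R$229,292.00.
Preferred dividends grossed up pre-tax: R$229,000 / (1 − 0.23) = R$297,402.60.
DFL = EBIT ÷ [EBIT − I − D_p/(1−t)] = R$1,724,000 ÷ [R$1,724,000 − R$229,292.00 − R$297,402.60] = R$1,724,000 ÷ R$1,197,305.40 = 1.4399.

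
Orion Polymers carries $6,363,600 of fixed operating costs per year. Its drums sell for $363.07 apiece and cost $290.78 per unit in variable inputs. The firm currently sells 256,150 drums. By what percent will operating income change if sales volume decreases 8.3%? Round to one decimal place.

Contribution at this volume is 256,150 × $72.29 = $18,517,083.50.
Subtracting fixed costs: EBIT = $18,517,083.50 − $6,363,600 = $12,153,483.50.
Degree of operating leverage = $18,517,083.50 / $12,153,483.50 = 1.5236.
Operating income changes by 1.5236 × -8.3% = -12.6%.

-12.6%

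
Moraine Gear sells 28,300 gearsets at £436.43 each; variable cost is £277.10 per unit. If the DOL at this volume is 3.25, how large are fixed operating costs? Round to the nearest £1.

Total contribution margin = 28,300 × £159.33 = £4,509,039.00.
DOL = contribution / EBIT, so EBIT = £4,509,039.00 / 3.25 = £1,387,396.62.
And FC = contribution − EBIT = £4,509,039.00 − £1,387,396.62 = £3,121,642.

£3,121,642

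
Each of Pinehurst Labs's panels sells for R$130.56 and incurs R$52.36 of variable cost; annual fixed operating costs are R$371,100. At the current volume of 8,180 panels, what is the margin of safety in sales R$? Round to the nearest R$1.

Each unit contributes R$130.56 − R$52.36 = R$78.20. Break-even units = R$371,100 ÷ R$78.20 = 4,745.52; break-even revenue = 4,745.52 × R$130.56 = R$619,575.65.
Current sales = 8,180 × R$130.56 = R$1,067,980.80.
Margin of safety = R$1,067,980.80 − R$619,575.65 = R$448,405.

R$448,405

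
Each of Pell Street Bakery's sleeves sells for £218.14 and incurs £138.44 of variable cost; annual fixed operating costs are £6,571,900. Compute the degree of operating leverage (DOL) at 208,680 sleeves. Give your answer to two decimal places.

1.65

Total contribution margin = 208,680 × £79.70 = £16,631,796.00.
EBIT = £16,631,796.00 − £6,571,900 = £10,059,896.00.
Degree of operating leverage = £16,631,796.00 / £10,059,896.00 = 1.6533.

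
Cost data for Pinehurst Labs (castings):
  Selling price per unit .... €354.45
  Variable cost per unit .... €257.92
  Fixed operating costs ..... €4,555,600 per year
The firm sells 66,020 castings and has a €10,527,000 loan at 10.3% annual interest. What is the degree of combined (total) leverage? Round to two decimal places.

8.69

Total contribution margin = 66,020 × €96.53 = €6,372,910.60.
Operating income = contribution − fixed costs = €6,372,910.60 − €4,555,600 = €1,817,310.60. Interest = €1,084,281.00.
DOL = €6,372,910.60 ÷ €1,817,310.60 = 3.5068; DFL = €1,817,310.60 ÷ €733,029.60 = 2.4792.
Combined leverage = 3.5068 × 2.4792 = 8.6941.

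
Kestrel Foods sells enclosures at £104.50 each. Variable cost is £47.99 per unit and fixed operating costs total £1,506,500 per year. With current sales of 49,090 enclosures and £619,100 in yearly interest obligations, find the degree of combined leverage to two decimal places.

4.28

At 49,090 units, contribution = 49,090 × £56.51 = £2,774,075.90.
Subtracting fixed costs: EBIT = £2,774,075.90 − £1,506,500 = £1,267,575.90. Interest = £619,100.00.
DOL = £2,774,075.90 ÷ £1,267,575.90 = 2.1885; DFL = £1,267,575.90 ÷ £648,475.90 = 1.9547.
Combined leverage = 2.1885 × 1.9547 = 4.2779.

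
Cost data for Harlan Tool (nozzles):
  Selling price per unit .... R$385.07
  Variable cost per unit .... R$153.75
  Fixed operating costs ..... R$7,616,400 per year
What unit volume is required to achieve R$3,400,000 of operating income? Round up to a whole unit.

Each unit contributes R$385.07 − R$153.75 = R$231.32.
Required volume = (fixed costs + target profit) ÷ CM = (R$7,616,400 + R$3,400,000) ÷ R$231.32 = 47,624.07, so 47,625 nozzles.

47,625 nozzles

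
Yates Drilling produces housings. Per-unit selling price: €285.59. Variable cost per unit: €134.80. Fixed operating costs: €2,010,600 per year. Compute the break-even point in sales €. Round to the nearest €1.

CM per unit = €285.59 − €134.80 = €150.79; CM ratio = €150.79 / €285.59 = 0.5280.
Break-even sales = FC ÷ CM ratio = €2,010,600 × €285.59 / €150.79 = €3,807,993.

€3,807,993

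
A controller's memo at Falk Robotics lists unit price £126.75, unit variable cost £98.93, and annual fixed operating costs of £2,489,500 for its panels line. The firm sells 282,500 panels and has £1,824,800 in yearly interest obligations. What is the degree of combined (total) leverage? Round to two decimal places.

2.22

Contribution at this volume is 282,500 × £27.82 = £7,859,150.00.
Subtracting fixed costs: EBIT = £7,859,150.00 − £2,489,500 = £5,369,650.00. Interest = £1,824,800.00, so EBIT − I = £3,544,850.00.
DCL = contribution ÷ (EBIT − I) = £7,859,150.00 ÷ £3,544,850.00 = 2.2171.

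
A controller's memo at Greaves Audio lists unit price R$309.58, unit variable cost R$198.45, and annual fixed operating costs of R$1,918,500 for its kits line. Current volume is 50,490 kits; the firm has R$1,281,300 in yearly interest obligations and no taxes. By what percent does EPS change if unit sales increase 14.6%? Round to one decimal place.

+34.0%

At 50,490 units, contribution = 50,490 × R$111.13 = R$5,610,953.70.
Operating income = contribution − fixed costs = R$5,610,953.70 − R$1,918,500 = R$3,692,453.70.
After interest of R$1,281,300.00, pre-tax earnings = R$2,411,153.70.
Degree of combined leverage = contribution ÷ (EBIT − I) = R$5,610,953.70 ÷ R$2,411,153.70 = 2.3271.
%ΔEPS = DCL × %ΔSales = 2.3271 × +14.6% = +34.0%.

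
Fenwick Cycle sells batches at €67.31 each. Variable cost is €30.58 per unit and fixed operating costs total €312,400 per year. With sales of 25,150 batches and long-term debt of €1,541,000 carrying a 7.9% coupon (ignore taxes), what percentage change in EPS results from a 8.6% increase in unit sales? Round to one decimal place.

+16.2%

Contribution at this volume is 25,150 × €36.73 = €923,759.50.
Subtracting fixed costs: EBIT = €923,759.50 − €312,400 = €611,359.50.
Interest = €121,739.00, so EBIT − I = €489,620.50.
DCL = total CM / (EBIT − I) = €923,759.50 / €489,620.50 = 1.8867.
%ΔEPS = DCL × %ΔSales = 1.8867 × +8.6% = +16.2%.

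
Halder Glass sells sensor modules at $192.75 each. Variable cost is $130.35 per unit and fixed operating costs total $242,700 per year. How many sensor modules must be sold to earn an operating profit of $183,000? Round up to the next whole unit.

6,823 sensor modules

Contribution margin per unit = $192.75 − $130.35 = $62.40.
Required volume = (fixed costs + target profit) ÷ CM = ($242,700 + $183,000) ÷ $62.40 = 6,822.12, so 6,823 sensor modules.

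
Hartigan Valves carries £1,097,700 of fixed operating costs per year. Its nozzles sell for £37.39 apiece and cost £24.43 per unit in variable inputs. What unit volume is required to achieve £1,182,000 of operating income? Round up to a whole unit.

Contribution margin per unit = £37.39 − £24.43 = £12.96.
Need Q such that Q × £12.96 − £1,097,700 = £1,182,000, i.e. Q = £2,279,700 / £12.96 = 175,902.78 → 175,903.

175,903 nozzles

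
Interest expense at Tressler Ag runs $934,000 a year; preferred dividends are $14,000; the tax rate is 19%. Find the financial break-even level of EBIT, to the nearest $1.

$951,284

Preferred dividends are paid after tax, so their pre-tax equivalent is $14,000 ÷ (1 − 0.19) = $17,283.95.
EPS = 0 when EBIT covers interest plus the pre-tax preferred burden: $934,000 + $17,283.95 = $951,283.95.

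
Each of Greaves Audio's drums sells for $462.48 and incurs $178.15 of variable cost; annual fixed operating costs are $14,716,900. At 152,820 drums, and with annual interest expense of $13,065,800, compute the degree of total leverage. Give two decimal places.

2.77

At 152,820 units, contribution = 152,820 × $284.33 = $43,451,310.60.
Subtracting fixed costs: EBIT = $43,451,310.60 − $14,716,900 = $28,734,410.60. Interest = $13,065,800.00, so EBIT − I = $15,668,610.60.
DCL = contribution ÷ (EBIT − I) = $43,451,310.60 ÷ $15,668,610.60 = 2.7731.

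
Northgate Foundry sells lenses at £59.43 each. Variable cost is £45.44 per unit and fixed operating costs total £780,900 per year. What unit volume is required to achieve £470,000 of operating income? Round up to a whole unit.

89,414 lenses

Each unit contributes £59.43 − £45.44 = £13.99.
Need Q such that Q × £13.99 − £780,900 = £470,000, i.e. Q = £1,250,900 / £13.99 = 89,413.87 → 89,414.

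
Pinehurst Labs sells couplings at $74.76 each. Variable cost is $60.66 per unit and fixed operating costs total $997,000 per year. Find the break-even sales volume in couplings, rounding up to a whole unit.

70,710 couplings

Contribution margin per unit = $74.76 − $60.66 = $14.10.
Break-even Q = $997,000 / $14.10 = 70,709.22 → 70,710 couplings.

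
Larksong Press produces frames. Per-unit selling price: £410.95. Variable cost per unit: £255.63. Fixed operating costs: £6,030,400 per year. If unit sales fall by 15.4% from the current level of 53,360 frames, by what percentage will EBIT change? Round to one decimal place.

At 53,360 units, contribution = 53,360 × £155.32 = £8,287,875.20.
Operating income = contribution − fixed costs = £8,287,875.20 − £6,030,400 = £2,257,475.20.
So DOL = total CM / EBIT = £8,287,875.20 / £2,257,475.20 = 3.6713.
Operating income changes by 3.6713 × -15.4% = -56.5%.

-56.5%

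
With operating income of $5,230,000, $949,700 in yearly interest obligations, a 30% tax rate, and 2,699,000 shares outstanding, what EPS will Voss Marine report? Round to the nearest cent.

$1.11

Interest = $949,700.00, so EBT = $5,230,000 − $949,700.00 = $4,280,300.00.
After tax at 30%: net income = $4,280,300.00 × 0.70 = $2,996,210.00.
Per share: $2,996,210.00 / 2,699,000 shares = $1.11.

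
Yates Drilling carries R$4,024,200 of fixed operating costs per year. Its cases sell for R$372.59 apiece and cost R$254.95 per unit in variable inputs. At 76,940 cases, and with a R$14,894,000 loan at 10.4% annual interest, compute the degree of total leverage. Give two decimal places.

2.60

Total contribution margin = 76,940 × R$117.64 = R$9,051,221.60.
Subtracting fixed costs: EBIT = R$9,051,221.60 − R$4,024,200 = R$5,027,021.60. Interest = R$1,548,976.00, so EBIT − I = R$3,478,045.60.
DCL = contribution ÷ (EBIT − I) = R$9,051,221.60 ÷ R$3,478,045.60 = 2.6024.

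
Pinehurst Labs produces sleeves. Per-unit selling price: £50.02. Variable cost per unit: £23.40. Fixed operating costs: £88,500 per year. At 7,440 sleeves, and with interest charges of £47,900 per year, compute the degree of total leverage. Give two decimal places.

At 7,440 units, contribution = 7,440 × £26.62 = £198,052.80.
Subtracting fixed costs: EBIT = £198,052.80 − £88,500 = £109,552.80. Interest = £47,900.00.
DOL = £198,052.80 ÷ £109,552.80 = 1.8078; DFL = £109,552.80 ÷ £61,652.80 = 1.7769.
Combined leverage = 1.8078 × 1.7769 = 3.2123.

3.21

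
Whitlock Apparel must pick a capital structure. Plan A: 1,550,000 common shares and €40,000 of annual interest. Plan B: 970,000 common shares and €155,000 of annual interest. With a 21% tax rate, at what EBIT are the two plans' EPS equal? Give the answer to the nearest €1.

At indifference, (EBIT − 40,000)(1 − t)/1,550,000 = (EBIT − 155,000)(1 − t)/970,000.
Cancelling (1 − t) and cross-multiplying: 970,000·(EBIT − 40,000) = 1,550,000·(EBIT − 155,000).
Solving, EBIT = (155,000·1,550,000 − 40,000·970,000) / (1,550,000 − 970,000) = 201,450,000,000 / 580,000 = 347,327.59.

€347,328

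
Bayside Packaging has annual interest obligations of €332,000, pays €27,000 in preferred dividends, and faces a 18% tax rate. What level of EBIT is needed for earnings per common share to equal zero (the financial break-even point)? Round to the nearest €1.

Preferred dividends are paid after tax, so their pre-tax equivalent is €27,000 ÷ (1 − 0.18) = €32,926.83.
Financial break-even EBIT = interest + D_p ÷ (1 − t) = €332,000 + €32,926.83 = €364,926.83.

€364,927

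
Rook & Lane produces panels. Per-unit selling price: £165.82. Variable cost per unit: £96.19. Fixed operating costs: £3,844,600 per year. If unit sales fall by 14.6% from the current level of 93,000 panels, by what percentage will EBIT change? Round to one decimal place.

-35.9%

Total contribution margin = 93,000 × £69.63 = £6,475,590.00.
Operating income = contribution − fixed costs = £6,475,590.00 − £3,844,600 = £2,630,990.00.
So DOL = total CM / EBIT = £6,475,590.00 / £2,630,990.00 = 2.4613.
%ΔEBIT = DOL × %ΔSales = 2.4613 × -14.6% = -35.9%.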